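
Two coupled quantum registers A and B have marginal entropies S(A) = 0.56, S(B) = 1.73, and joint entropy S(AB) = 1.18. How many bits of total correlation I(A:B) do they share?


I(A:B) = S(A) + S(B) - S(AB)
= 0.56 + 1.73 - 1.18
= 1.1100

1.1100


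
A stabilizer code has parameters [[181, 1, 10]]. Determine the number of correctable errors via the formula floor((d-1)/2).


Code parameters: [[181, 1, 10]], distance d = 10.
Number of correctable errors = floor((d-1)/2)
= floor((10 - 1)/2)
= floor(9/2)
= 4

4


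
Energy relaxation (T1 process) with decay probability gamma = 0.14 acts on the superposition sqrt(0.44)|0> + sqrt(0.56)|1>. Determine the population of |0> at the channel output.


For amplitude damping with parameter gamma on state sqrt(a)|0> + sqrt(b)|1>:
alpha^2 = 0.44, beta^2 = 0.56
P(|0>) = alpha^2 + gamma * beta^2
= 0.44 + 0.14 * 0.56
= 0.44 + 0.0784
= 0.5184

0.5184


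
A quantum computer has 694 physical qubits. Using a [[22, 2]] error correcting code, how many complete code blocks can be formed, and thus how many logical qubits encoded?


Each code block uses 22 physical qubits for 2 logical qubit(s).
Number of complete blocks = floor(694 / 22) = 31
Logical qubits = 31 * 2
= 62

62


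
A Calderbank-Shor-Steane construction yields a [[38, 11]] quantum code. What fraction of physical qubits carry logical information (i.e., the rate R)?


Code rate R = k/n
= 11/38
= 0.2895

0.2895


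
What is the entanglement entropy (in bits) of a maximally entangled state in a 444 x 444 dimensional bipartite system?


For a maximally entangled state in d x d:
S = log2(d) = log2(444)
= 8.7944

8.7944


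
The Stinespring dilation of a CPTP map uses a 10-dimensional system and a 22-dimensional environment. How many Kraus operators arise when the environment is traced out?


Tracing out the environment in an orthonormal basis {|i>_E} gives Kraus operators K_i = <i|_E U |0>_E.
Number of Kraus operators = dim(H_env) = d_env
= 22

22


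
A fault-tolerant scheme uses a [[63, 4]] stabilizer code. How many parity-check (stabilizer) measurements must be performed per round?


For an [[n,k]] stabilizer code:
Number of stabilizer generators = n - k
= 63 - 4
= 59

59


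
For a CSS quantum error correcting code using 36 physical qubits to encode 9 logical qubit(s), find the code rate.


Code rate R = k/n
= 9/36
= 0.2500

0.2500


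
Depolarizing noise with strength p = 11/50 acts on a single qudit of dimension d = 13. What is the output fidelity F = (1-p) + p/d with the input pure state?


F = (1-p) + p/d
= (1 - 0.2200) + 0.2200/13
= 0.7800 + 0.0169
= 0.7969

0.7969


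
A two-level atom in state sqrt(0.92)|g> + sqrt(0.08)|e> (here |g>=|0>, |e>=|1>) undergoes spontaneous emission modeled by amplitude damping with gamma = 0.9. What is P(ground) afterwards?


For amplitude damping with parameter gamma on state sqrt(a)|0> + sqrt(b)|1>:
alpha^2 = 0.92, beta^2 = 0.08
P(|0>) = alpha^2 + gamma * beta^2
= 0.92 + 0.9 * 0.08
= 0.92 + 0.0720
= 0.9920

0.9920


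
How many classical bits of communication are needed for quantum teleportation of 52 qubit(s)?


Quantum teleportation requires 2 classical bits per qubit teleported.
52 qubit(s) -> 2 * 52 = 104 classical bits

104


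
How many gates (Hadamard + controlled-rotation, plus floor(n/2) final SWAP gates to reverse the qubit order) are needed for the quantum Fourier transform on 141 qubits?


Hadamard gates: 141
Controlled rotations: n*(n-1)/2 = 141*140/2 = 9870
SWAP gates: floor(n/2) = floor(141/2) = 70
Total = 141 + 9870 + 70
= 10081

10081


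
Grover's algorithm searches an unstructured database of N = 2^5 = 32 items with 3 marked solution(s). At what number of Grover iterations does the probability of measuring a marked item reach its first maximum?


After j Grover iterations the success probability is P(j) = sin^2((2j+1)*theta), where sin(theta) = sqrt(k/N).
N = 2^5 = 32, k = 3
sin(theta) = sqrt(k/N) = 0.3061862178
theta = arcsin(sqrt(k/N)) = 0.3111842443 rad
P(j) reaches its first maximum when (2j+1)*theta is as close as possible to pi/2, i.e. j = round(pi/(4*theta) - 1/2).
pi/(4*theta) - 1/2 = 2.0239
(For comparison, the common estimate pi/4 * sqrt(N/k) = 2.5651; the exact maximiser is used here.)
Optimal iterations = 2

2


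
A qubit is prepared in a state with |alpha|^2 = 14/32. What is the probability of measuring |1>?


|alpha|^2 = 14/32 = 0.4375
|beta|^2 = 1 - 14/32 = 18/32 = 0.5625
P(|1>) = |beta|^2 = 0.5625

0.5625


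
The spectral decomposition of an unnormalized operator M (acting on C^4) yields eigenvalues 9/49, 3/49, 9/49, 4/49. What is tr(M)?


tr(M) = sum of eigenvalues
= 9/49 + 3/49 + 9/49 + 4/49
= 25/49
= 0.5102

0.5102


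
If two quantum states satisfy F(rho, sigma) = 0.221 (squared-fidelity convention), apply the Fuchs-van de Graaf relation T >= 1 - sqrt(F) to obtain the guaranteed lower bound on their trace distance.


Fuchs-van de Graaf (squared-fidelity convention): 1 - sqrt(F) <= T <= sqrt(1 - F).
Lower bound: T >= 1 - sqrt(F)
sqrt(F) = sqrt(0.221) = 0.4701
T >= 1 - 0.4701
T >= 0.5299

0.5299


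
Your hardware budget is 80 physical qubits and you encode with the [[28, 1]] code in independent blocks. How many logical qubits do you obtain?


Each code block uses 28 physical qubits for 1 logical qubit(s).
Number of complete blocks = floor(80 / 28) = 2
Logical qubits = 2 * 1
= 2

2


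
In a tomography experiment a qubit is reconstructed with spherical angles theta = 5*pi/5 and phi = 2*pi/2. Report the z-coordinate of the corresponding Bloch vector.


theta = 3.1416, phi = 3.1416
r_z = cos(theta) = -1.0000

-1.0000


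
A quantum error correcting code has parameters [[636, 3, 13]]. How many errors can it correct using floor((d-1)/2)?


Code parameters: [[636, 3, 13]], distance d = 13.
Number of correctable errors = floor((d-1)/2)
= floor((13 - 1)/2)
= floor(12/2)
= 6

6


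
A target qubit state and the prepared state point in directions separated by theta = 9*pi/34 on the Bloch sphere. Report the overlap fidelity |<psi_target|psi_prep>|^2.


For states separated by angle theta on Bloch sphere:
F = cos^2(theta/2)
theta = 9*pi/34 = 0.8316
theta/2 = 0.4158
cos(theta/2) = 0.9148
F = 0.8368

0.8368


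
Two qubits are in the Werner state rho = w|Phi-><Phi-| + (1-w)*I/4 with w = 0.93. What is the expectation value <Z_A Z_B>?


|Phi-> = (|00> - |11>)/sqrt(2)
For the pure Bell state, <Z_A Z_B> = +1 (Bell-state Pauli correlator).
The maximally-mixed part I/4 has tr(I/4 * P tensor P) = 0 for any traceless Pauli P.
So <Z_A Z_B>_rho = w * (+1) + (1 - w) * 0
= 0.93 * (+1)
= 0.9300

0.9300


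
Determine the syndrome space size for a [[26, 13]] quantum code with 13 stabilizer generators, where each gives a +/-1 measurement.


Each stabilizer generator gives a binary (+1 or -1) measurement outcome.
With 13 independent generators:
Total syndromes = 2^13
= 8192

8192


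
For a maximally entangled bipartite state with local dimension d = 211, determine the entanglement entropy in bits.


For a maximally entangled state in d x d:
S = log2(d) = log2(211)
= 7.7211

7.7211


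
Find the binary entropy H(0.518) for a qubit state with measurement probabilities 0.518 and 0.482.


S = -p*log2(p) - (1-p)*log2(1-p)
p = 0.5180, 1-p = 0.4820
= -0.5180 * log2(0.5180) - 0.4820 * log2(0.4820)
= -(-0.4916) - (-0.5075)
= 0.9991

0.9991


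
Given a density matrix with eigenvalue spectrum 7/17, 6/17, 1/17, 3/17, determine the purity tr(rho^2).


tr(rho^2) = sum of eigenvalues squared
= (7/17)^2 + (6/17)^2 + (1/17)^2 + (3/17)^2
= (49 + 36 + 1 + 9) / 289
= 95/289
= 0.3287

0.3287


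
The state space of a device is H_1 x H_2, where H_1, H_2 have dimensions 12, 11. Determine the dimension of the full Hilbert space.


dim(H_1 x H_2) = 12 * 11
= 132

132


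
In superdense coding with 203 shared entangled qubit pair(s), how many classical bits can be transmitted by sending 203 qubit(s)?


Superdense coding allows 2 classical bits per shared entangled pair.
203 pair(s) -> 2 * 203 = 406 classical bits

406


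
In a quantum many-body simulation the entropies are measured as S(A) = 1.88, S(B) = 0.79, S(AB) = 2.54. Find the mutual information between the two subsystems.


I(A:B) = S(A) + S(B) - S(AB)
= 1.88 + 0.79 - 2.54
= 0.1300

0.1300


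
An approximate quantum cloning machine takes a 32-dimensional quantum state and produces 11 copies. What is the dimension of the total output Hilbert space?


Output space = H^(tensor 11) where dim(H) = 32
dim = 32^11
= 1024 (after 2 factors)
= 32768 (after 3 factors)
= 1048576 (after 4 factors)
= 33554432 (after 5 factors)
= 1073741824 (after 6 factors)
= 34359738368 (after 7 factors)
= 1099511627776 (after 8 factors)
= 35184372088832 (after 9 factors)
= 1125899906842624 (after 10 factors)
= 36028797018963968 (after 11 factors)
= 36028797018963968

36028797018963968


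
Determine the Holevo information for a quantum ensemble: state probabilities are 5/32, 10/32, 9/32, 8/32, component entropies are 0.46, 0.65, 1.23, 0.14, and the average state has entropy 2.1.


chi = S(rho) - sum_i p_i * S(rho_i)
Weighted entropy = 5/32 * 0.46 + 10/32 * 0.65 + 9/32 * 1.23 + 8/32 * 0.14
= 0.6559
chi = 2.1 - 0.6559
= 1.4441

1.4441


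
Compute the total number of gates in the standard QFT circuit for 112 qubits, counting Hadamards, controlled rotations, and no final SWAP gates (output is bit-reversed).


Hadamard gates: 112
Controlled rotations: n*(n-1)/2 = 112*111/2 = 6216
SWAP gates: 0 (omitted)
Total = 112 + 6216
= 6328

6328


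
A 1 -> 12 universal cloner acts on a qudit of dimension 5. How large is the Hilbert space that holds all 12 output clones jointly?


Output space = H^(tensor 12) where dim(H) = 5
dim = 5^12
= 25 (after 2 factors)
= 125 (after 3 factors)
= 625 (after 4 factors)
= 3125 (after 5 factors)
= 15625 (after 6 factors)
= 78125 (after 7 factors)
= 390625 (after 8 factors)
= 1953125 (after 9 factors)
= 9765625 (after 10 factors)
= 48828125 (after 11 factors)
= 244140625 (after 12 factors)
= 244140625

244140625


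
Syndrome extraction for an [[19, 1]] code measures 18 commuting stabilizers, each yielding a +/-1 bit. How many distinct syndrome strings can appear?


Each stabilizer generator gives a binary (+1 or -1) measurement outcome.
With 18 independent generators:
Total syndromes = 2^18
= 262144

262144


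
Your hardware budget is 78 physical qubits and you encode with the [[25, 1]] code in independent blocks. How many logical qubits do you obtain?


Each code block uses 25 physical qubits for 1 logical qubit(s).
Number of complete blocks = floor(78 / 25) = 3
Logical qubits = 3 * 1
= 3

3


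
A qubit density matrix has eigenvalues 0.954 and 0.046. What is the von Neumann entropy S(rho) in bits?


S = -p*log2(p) - (1-p)*log2(1-p)
p = 0.9540, 1-p = 0.0460
= -0.9540 * log2(0.9540) - 0.0460 * log2(0.0460)
= -(-0.0648) - (-0.2043)
= 0.2692

0.2692


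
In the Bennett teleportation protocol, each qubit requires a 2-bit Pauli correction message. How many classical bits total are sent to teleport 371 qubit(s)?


Quantum teleportation requires 2 classical bits per qubit teleported.
371 qubit(s) -> 2 * 371 = 742 classical bits

742


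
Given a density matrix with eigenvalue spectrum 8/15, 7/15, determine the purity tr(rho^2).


tr(rho^2) = sum of eigenvalues squared
= (8/15)^2 + (7/15)^2
= (64 + 49) / 225
= 113/225
= 0.5022

0.5022


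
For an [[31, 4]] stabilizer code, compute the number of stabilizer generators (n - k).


For an [[n,k]] stabilizer code:
Number of stabilizer generators = n - k
= 31 - 4
= 27

27


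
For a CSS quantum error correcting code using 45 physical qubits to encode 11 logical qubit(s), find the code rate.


Code rate R = k/n
= 11/45
= 0.2444

0.2444


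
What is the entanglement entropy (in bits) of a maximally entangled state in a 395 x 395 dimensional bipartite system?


For a maximally entangled state in d x d:
S = log2(d) = log2(395)
= 8.6257

8.6257


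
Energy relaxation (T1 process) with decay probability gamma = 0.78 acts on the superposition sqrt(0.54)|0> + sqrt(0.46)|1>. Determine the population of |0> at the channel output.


For amplitude damping with parameter gamma on state sqrt(a)|0> + sqrt(b)|1>:
alpha^2 = 0.54, beta^2 = 0.46
P(|0>) = alpha^2 + gamma * beta^2
= 0.54 + 0.78 * 0.46
= 0.54 + 0.3588
= 0.8988

0.8988


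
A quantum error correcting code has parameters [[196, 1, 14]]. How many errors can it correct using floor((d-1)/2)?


Code parameters: [[196, 1, 14]], distance d = 14.
Number of correctable errors = floor((d-1)/2)
= floor((14 - 1)/2)
= floor(13/2)
= 6

6


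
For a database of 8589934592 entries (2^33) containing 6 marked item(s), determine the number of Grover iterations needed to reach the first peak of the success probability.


After j Grover iterations the success probability is P(j) = sin^2((2j+1)*theta), where sin(theta) = sqrt(k/N).
N = 2^33 = 8589934592, k = 6
sin(theta) = sqrt(k/N) = 2.642899792e-05
theta = arcsin(sqrt(k/N)) = 2.642899792e-05 rad
P(j) reaches its first maximum when (2j+1)*theta is as close as possible to pi/2, i.e. j = round(pi/(4*theta) - 1/2).
pi/(4*theta) - 1/2 = 29716.7888
(For comparison, the common estimate pi/4 * sqrt(N/k) = 29717.2888; the exact maximiser is used here.)
Optimal iterations = 29717

29717


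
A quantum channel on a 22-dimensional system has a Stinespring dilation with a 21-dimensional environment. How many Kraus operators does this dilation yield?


Tracing out the environment in an orthonormal basis {|i>_E} gives Kraus operators K_i = <i|_E U |0>_E.
Number of Kraus operators = dim(H_env) = d_env
= 21

21


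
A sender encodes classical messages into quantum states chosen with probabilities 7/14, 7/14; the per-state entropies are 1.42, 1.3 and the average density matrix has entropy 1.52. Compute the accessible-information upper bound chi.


chi = S(rho) - sum_i p_i * S(rho_i)
Weighted entropy = 7/14 * 1.42 + 7/14 * 1.3
= 1.3600
chi = 1.52 - 1.3600
= 0.1600

0.1600


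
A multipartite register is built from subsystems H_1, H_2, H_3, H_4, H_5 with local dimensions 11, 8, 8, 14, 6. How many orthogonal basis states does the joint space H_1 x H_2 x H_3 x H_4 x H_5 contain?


dim(H_1 x H_2 x H_3 x H_4 x H_5) = 11 * 8 * 8 * 14 * 6
= 88 * 8 * 14 * 6
= 704 * 14 * 6
= 9856 * 6
= 59136

59136


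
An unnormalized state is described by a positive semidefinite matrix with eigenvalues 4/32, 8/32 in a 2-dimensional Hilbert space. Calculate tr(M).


tr(M) = sum of eigenvalues
= 4/32 + 8/32
= 12/32
= 0.3750

0.3750


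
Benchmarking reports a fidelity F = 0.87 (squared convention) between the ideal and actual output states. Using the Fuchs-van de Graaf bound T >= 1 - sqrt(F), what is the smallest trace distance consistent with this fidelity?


Fuchs-van de Graaf (squared-fidelity convention): 1 - sqrt(F) <= T <= sqrt(1 - F).
Lower bound: T >= 1 - sqrt(F)
sqrt(F) = sqrt(0.87) = 0.9327
T >= 1 - 0.9327
T >= 0.0673

0.0673


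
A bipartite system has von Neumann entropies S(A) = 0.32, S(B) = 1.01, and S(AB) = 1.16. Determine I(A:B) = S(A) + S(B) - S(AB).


I(A:B) = S(A) + S(B) - S(AB)
= 0.32 + 1.01 - 1.16
= 0.1700

0.1700


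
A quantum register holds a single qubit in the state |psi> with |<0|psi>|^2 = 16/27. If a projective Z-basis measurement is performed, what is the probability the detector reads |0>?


|alpha|^2 = 16/27 = 0.5926
|beta|^2 = 1 - 16/27 = 11/27 = 0.4074
P(|0>) = |alpha|^2 = 0.5926

0.5926


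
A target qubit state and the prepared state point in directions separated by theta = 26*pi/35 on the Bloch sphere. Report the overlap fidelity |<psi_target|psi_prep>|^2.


For states separated by angle theta on Bloch sphere:
F = cos^2(theta/2)
theta = 26*pi/35 = 2.3338
theta/2 = 1.1669
cos(theta/2) = 0.3930
F = 0.1545

0.1545


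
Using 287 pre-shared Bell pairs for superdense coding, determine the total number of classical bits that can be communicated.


Superdense coding allows 2 classical bits per shared entangled pair.
287 pair(s) -> 2 * 287 = 574 classical bits

574


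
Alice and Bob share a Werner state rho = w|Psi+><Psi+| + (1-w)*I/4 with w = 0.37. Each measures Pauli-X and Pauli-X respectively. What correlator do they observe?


|Psi+> = (|01> + |10>)/sqrt(2)
For the pure Bell state, <X_A X_B> = +1 (Bell-state Pauli correlator).
The maximally-mixed part I/4 has tr(I/4 * P tensor P) = 0 for any traceless Pauli P.
So <X_A X_B>_rho = w * (+1) + (1 - w) * 0
= 0.37 * (+1)
= 0.3700

0.3700


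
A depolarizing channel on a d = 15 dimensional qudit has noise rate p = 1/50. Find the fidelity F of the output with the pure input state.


F = (1-p) + p/d
= (1 - 0.0200) + 0.0200/15
= 0.9800 + 0.0013
= 0.9813

0.9813


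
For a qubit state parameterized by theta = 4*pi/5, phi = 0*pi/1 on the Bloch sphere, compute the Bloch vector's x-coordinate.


theta = 2.5133, phi = 0.0000
r_x = sin(theta)*cos(phi) = 0.5878 * 1.0000
r_x = 0.5878

0.5878


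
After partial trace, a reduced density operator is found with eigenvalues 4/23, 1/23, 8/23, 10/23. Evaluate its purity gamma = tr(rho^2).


tr(rho^2) = sum of eigenvalues squared
= (4/23)^2 + (1/23)^2 + (8/23)^2 + (10/23)^2
= (16 + 1 + 64 + 100) / 529
= 181/529
= 0.3422

0.3422


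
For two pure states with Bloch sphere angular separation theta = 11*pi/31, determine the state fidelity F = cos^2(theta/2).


For states separated by angle theta on Bloch sphere:
F = cos^2(theta/2)
theta = 11*pi/31 = 1.1148
theta/2 = 0.5574
cos(theta/2) = 0.8486
F = 0.7202

0.7202


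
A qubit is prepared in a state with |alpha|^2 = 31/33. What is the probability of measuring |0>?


|alpha|^2 = 31/33 = 0.9394
|beta|^2 = 1 - 31/33 = 2/33 = 0.0606
P(|0>) = |alpha|^2 = 0.9394

0.9394


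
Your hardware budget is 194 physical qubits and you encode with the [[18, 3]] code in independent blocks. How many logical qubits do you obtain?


Each code block uses 18 physical qubits for 3 logical qubit(s).
Number of complete blocks = floor(194 / 18) = 10
Logical qubits = 10 * 3
= 30

30


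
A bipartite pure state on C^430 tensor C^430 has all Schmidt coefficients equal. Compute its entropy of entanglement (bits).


For a maximally entangled state in d x d:
S = log2(d) = log2(430)
= 8.7482

8.7482


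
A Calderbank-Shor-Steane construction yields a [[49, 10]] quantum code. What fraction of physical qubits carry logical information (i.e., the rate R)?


Code rate R = k/n
= 10/49
= 0.2041

0.2041


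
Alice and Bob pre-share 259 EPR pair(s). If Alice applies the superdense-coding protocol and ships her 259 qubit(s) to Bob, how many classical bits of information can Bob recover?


Superdense coding allows 2 classical bits per shared entangled pair.
259 pair(s) -> 2 * 259 = 518 classical bits

518


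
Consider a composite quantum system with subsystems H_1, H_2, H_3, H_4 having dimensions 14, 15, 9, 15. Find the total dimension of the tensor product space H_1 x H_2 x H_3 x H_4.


dim(H_1 x H_2 x H_3 x H_4) = 14 * 15 * 9 * 15
= 210 * 9 * 15
= 1890 * 15
= 28350

28350


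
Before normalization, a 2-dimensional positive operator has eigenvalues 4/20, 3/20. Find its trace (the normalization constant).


tr(M) = sum of eigenvalues
= 4/20 + 3/20
= 7/20
= 0.3500

0.3500


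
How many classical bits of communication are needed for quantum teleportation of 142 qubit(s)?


Quantum teleportation requires 2 classical bits per qubit teleported.
142 qubit(s) -> 2 * 142 = 284 classical bits

284


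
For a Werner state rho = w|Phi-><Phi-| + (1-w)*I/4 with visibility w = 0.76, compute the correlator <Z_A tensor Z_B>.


|Phi-> = (|00> - |11>)/sqrt(2)
For the pure Bell state, <Z_A Z_B> = +1 (Bell-state Pauli correlator).
The maximally-mixed part I/4 has tr(I/4 * P tensor P) = 0 for any traceless Pauli P.
So <Z_A Z_B>_rho = w * (+1) + (1 - w) * 0
= 0.76 * (+1)
= 0.7600

0.7600


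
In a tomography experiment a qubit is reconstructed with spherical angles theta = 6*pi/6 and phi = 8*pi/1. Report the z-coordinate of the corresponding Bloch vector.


theta = 3.1416, phi = 25.1327
r_z = cos(theta) = -1.0000

-1.0000


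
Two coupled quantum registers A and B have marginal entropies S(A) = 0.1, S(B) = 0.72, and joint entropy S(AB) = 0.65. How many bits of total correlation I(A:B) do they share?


I(A:B) = S(A) + S(B) - S(AB)
= 0.1 + 0.72 - 0.65
= 0.1700

0.1700


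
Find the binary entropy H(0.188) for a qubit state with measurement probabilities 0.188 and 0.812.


S = -p*log2(p) - (1-p)*log2(1-p)
p = 0.1880, 1-p = 0.8120
= -0.1880 * log2(0.1880) - 0.8120 * log2(0.8120)
= -(-0.4533) - (-0.2440)
= 0.6973

0.6973


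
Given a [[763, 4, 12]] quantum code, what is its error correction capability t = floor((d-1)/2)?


Code parameters: [[763, 4, 12]], distance d = 12.
Number of correctable errors = floor((d-1)/2)
= floor((12 - 1)/2)
= floor(11/2)
= 5

5


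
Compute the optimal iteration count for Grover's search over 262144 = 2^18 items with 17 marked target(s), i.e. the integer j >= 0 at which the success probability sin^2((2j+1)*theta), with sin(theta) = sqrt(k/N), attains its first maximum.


After j Grover iterations the success probability is P(j) = sin^2((2j+1)*theta), where sin(theta) = sqrt(k/N).
N = 2^18 = 262144, k = 17
sin(theta) = sqrt(k/N) = 0.008052940675
theta = arcsin(sqrt(k/N)) = 0.008053027716 rad
P(j) reaches its first maximum when (2j+1)*theta is as close as possible to pi/2, i.e. j = round(pi/(4*theta) - 1/2).
pi/(4*theta) - 1/2 = 97.0283
(For comparison, the common estimate pi/4 * sqrt(N/k) = 97.5294; the exact maximiser is used here.)
Optimal iterations = 97

97


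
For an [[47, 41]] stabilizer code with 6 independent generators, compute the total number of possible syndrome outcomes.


Each stabilizer generator gives a binary (+1 or -1) measurement outcome.
With 6 independent generators:
Total syndromes = 2^6
= 64

64


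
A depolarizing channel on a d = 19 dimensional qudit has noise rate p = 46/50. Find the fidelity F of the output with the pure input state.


F = (1-p) + p/d
= (1 - 0.9200) + 0.9200/19
= 0.0800 + 0.0484
= 0.1284

0.1284


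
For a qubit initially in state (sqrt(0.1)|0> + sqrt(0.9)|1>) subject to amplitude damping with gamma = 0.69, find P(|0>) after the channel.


For amplitude damping with parameter gamma on state sqrt(a)|0> + sqrt(b)|1>:
alpha^2 = 0.1, beta^2 = 0.9
P(|0>) = alpha^2 + gamma * beta^2
= 0.1 + 0.69 * 0.9
= 0.1 + 0.6210
= 0.7210

0.7210


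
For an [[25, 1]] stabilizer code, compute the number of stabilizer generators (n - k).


For an [[n,k]] stabilizer code:
Number of stabilizer generators = n - k
= 25 - 1
= 24

24


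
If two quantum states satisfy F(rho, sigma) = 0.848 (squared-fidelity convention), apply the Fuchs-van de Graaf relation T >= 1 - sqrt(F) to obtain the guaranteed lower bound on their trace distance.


Fuchs-van de Graaf (squared-fidelity convention): 1 - sqrt(F) <= T <= sqrt(1 - F).
Lower bound: T >= 1 - sqrt(F)
sqrt(F) = sqrt(0.848) = 0.9209
T >= 1 - 0.9209
T >= 0.0791

0.0791


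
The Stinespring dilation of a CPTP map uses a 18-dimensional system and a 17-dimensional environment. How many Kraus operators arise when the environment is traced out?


Tracing out the environment in an orthonormal basis {|i>_E} gives Kraus operators K_i = <i|_E U |0>_E.
Number of Kraus operators = dim(H_env) = d_env
= 17

17


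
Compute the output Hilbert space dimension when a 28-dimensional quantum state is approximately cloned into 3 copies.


Output space = H^(tensor 3) where dim(H) = 28
dim = 28^3
= 784 (after 2 factors)
= 21952 (after 3 factors)
= 21952

21952


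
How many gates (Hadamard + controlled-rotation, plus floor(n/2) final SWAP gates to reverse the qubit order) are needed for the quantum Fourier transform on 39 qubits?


Hadamard gates: 39
Controlled rotations: n*(n-1)/2 = 39*38/2 = 741
SWAP gates: floor(n/2) = floor(39/2) = 19
Total = 39 + 741 + 19
= 799

799


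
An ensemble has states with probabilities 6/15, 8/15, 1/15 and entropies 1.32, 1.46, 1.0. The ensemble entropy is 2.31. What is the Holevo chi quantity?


chi = S(rho) - sum_i p_i * S(rho_i)
Weighted entropy = 6/15 * 1.32 + 8/15 * 1.46 + 1/15 * 1.0
= 1.3733
chi = 2.31 - 1.3733
= 0.9367

0.9367


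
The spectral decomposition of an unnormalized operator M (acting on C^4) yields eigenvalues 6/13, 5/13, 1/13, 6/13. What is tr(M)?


tr(M) = sum of eigenvalues
= 6/13 + 5/13 + 1/13 + 6/13
= 18/13
= 1.3846

1.3846


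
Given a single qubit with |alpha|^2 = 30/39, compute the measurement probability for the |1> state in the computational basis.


|alpha|^2 = 30/39 = 0.7692
|beta|^2 = 1 - 30/39 = 9/39 = 0.2308
P(|1>) = |beta|^2 = 0.2308

0.2308


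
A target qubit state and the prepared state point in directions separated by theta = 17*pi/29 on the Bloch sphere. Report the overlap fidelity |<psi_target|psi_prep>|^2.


For states separated by angle theta on Bloch sphere:
F = cos^2(theta/2)
theta = 17*pi/29 = 1.8416
theta/2 = 0.9208
cos(theta/2) = 0.6052
F = 0.3662

0.3662


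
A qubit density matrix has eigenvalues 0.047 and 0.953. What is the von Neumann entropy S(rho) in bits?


S = -p*log2(p) - (1-p)*log2(1-p)
p = 0.0470, 1-p = 0.9530
= -0.0470 * log2(0.0470) - 0.9530 * log2(0.9530)
= -(-0.2073) - (-0.0662)
= 0.2735

0.2735


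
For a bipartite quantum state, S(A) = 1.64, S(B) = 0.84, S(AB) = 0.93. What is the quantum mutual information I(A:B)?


I(A:B) = S(A) + S(B) - S(AB)
= 1.64 + 0.84 - 0.93
= 1.5500

1.5500


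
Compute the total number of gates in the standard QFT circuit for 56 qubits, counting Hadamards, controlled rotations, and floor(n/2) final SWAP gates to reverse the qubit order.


Hadamard gates: 56
Controlled rotations: n*(n-1)/2 = 56*55/2 = 1540
SWAP gates: floor(n/2) = floor(56/2) = 28
Total = 56 + 1540 + 28
= 1624

1624


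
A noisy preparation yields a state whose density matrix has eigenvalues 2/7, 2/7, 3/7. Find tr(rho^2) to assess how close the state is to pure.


tr(rho^2) = sum of eigenvalues squared
= (2/7)^2 + (2/7)^2 + (3/7)^2
= (4 + 4 + 9) / 49
= 17/49
= 0.3469

0.3469


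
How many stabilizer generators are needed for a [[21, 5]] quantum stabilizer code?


For an [[n,k]] stabilizer code:
Number of stabilizer generators = n - k
= 21 - 5
= 16

16


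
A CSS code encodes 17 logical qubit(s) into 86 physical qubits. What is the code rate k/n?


Code rate R = k/n
= 17/86
= 0.1977

0.1977


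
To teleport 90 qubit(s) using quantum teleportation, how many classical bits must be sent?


Quantum teleportation requires 2 classical bits per qubit teleported.
90 qubit(s) -> 2 * 90 = 180 classical bits

180


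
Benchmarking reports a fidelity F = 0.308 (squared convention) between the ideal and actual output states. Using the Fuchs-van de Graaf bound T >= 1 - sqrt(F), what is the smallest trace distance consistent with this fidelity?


Fuchs-van de Graaf (squared-fidelity convention): 1 - sqrt(F) <= T <= sqrt(1 - F).
Lower bound: T >= 1 - sqrt(F)
sqrt(F) = sqrt(0.308) = 0.5550
T >= 1 - 0.5550
T >= 0.4450

0.4450


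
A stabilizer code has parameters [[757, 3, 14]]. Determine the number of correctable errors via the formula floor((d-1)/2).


Code parameters: [[757, 3, 14]], distance d = 14.
Number of correctable errors = floor((d-1)/2)
= floor((14 - 1)/2)
= floor(13/2)
= 6

6


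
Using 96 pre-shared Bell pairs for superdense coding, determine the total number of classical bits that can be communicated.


Superdense coding allows 2 classical bits per shared entangled pair.
96 pair(s) -> 2 * 96 = 192 classical bits

192


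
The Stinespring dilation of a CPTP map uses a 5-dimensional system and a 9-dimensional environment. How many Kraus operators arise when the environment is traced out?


Tracing out the environment in an orthonormal basis {|i>_E} gives Kraus operators K_i = <i|_E U |0>_E.
Number of Kraus operators = dim(H_env) = d_env
= 9

9


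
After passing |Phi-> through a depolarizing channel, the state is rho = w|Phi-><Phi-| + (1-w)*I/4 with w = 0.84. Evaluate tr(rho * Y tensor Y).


|Phi-> = (|00> - |11>)/sqrt(2)
For the pure Bell state, <Y_A Y_B> = +1 (Bell-state Pauli correlator).
The maximally-mixed part I/4 has tr(I/4 * P tensor P) = 0 for any traceless Pauli P.
So <Y_A Y_B>_rho = w * (+1) + (1 - w) * 0
= 0.84 * (+1)
= 0.8400

0.8400


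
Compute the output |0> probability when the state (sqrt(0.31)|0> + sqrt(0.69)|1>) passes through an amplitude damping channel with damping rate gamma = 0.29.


For amplitude damping with parameter gamma on state sqrt(a)|0> + sqrt(b)|1>:
alpha^2 = 0.31, beta^2 = 0.69
P(|0>) = alpha^2 + gamma * beta^2
= 0.31 + 0.29 * 0.69
= 0.31 + 0.2001
= 0.5101

0.5101


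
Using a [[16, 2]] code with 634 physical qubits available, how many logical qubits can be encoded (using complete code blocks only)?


Each code block uses 16 physical qubits for 2 logical qubit(s).
Number of complete blocks = floor(634 / 16) = 39
Logical qubits = 39 * 2
= 78

78


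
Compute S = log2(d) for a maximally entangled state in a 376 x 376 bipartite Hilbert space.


For a maximally entangled state in d x d:
S = log2(d) = log2(376)
= 8.5546

8.5546


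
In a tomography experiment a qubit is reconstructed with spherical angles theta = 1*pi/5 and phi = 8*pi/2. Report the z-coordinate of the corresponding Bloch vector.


theta = 0.6283, phi = 12.5664
r_z = cos(theta) = 0.8090

0.8090


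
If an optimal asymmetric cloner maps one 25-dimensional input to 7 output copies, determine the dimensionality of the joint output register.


Output space = H^(tensor 7) where dim(H) = 25
dim = 25^7
= 625 (after 2 factors)
= 15625 (after 3 factors)
= 390625 (after 4 factors)
= 9765625 (after 5 factors)
= 244140625 (after 6 factors)
= 6103515625 (after 7 factors)
= 6103515625

6103515625


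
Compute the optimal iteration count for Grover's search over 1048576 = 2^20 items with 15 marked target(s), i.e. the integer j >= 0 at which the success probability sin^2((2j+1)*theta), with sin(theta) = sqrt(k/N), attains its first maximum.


After j Grover iterations the success probability is P(j) = sin^2((2j+1)*theta), where sin(theta) = sqrt(k/N).
N = 2^20 = 1048576, k = 15
sin(theta) = sqrt(k/N) = 0.003782210299
theta = arcsin(sqrt(k/N)) = 0.003782219317 rad
P(j) reaches its first maximum when (2j+1)*theta is as close as possible to pi/2, i.e. j = round(pi/(4*theta) - 1/2).
pi/(4*theta) - 1/2 = 207.1554
(For comparison, the common estimate pi/4 * sqrt(N/k) = 207.6559; the exact maximiser is used here.)
Optimal iterations = 207

207


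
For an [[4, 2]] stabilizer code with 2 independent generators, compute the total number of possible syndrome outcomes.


Each stabilizer generator gives a binary (+1 or -1) measurement outcome.
With 2 independent generators:
Total syndromes = 2^2
= 4

4


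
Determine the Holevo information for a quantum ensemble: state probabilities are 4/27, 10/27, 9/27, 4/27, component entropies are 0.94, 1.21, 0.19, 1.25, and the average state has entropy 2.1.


chi = S(rho) - sum_i p_i * S(rho_i)
Weighted entropy = 4/27 * 0.94 + 10/27 * 1.21 + 9/27 * 0.19 + 4/27 * 1.25
= 0.8359
chi = 2.1 - 0.8359
= 1.2641

1.2641


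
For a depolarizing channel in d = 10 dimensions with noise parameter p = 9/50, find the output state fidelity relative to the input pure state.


F = (1-p) + p/d
= (1 - 0.1800) + 0.1800/10
= 0.8200 + 0.0180
= 0.8380

0.8380


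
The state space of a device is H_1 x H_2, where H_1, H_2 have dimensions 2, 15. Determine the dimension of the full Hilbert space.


dim(H_1 x H_2) = 2 * 15
= 30

30


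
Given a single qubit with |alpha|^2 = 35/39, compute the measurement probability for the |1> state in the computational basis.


|alpha|^2 = 35/39 = 0.8974
|beta|^2 = 1 - 35/39 = 4/39 = 0.1026
P(|1>) = |beta|^2 = 0.1026

0.1026


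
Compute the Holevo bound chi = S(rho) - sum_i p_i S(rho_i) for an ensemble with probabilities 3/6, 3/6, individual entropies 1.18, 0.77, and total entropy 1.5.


chi = S(rho) - sum_i p_i * S(rho_i)
Weighted entropy = 3/6 * 1.18 + 3/6 * 0.77
= 0.9750
chi = 1.5 - 0.9750
= 0.5250

0.5250


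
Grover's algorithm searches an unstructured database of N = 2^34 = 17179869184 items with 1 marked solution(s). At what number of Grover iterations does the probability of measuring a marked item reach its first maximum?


After j Grover iterations the success probability is P(j) = sin^2((2j+1)*theta), where sin(theta) = sqrt(k/N).
N = 2^34 = 17179869184, k = 1
sin(theta) = sqrt(k/N) = 7.629394531e-06
theta = arcsin(sqrt(k/N)) = 7.629394531e-06 rad
P(j) reaches its first maximum when (2j+1)*theta is as close as possible to pi/2, i.e. j = round(pi/(4*theta) - 1/2).
pi/(4*theta) - 1/2 = 102943.2081
(For comparison, the common estimate pi/4 * sqrt(N/k) = 102943.7081; the exact maximiser is used here.)
Optimal iterations = 102943

102943


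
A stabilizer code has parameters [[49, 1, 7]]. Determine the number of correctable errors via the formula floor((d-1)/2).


Code parameters: [[49, 1, 7]], distance d = 7.
Number of correctable errors = floor((d-1)/2)
= floor((7 - 1)/2)
= floor(6/2)
= 3

3


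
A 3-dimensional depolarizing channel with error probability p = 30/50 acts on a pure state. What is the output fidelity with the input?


F = (1-p) + p/d
= (1 - 0.6000) + 0.6000/3
= 0.4000 + 0.2000
= 0.6000

0.6000


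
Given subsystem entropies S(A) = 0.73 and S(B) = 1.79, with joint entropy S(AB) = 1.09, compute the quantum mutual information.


I(A:B) = S(A) + S(B) - S(AB)
= 0.73 + 1.79 - 1.09
= 1.4300

1.4300


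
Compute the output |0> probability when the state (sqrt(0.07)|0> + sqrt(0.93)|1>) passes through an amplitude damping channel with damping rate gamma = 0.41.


For amplitude damping with parameter gamma on state sqrt(a)|0> + sqrt(b)|1>:
alpha^2 = 0.07, beta^2 = 0.93
P(|0>) = alpha^2 + gamma * beta^2
= 0.07 + 0.41 * 0.93
= 0.07 + 0.3813
= 0.4513

0.4513


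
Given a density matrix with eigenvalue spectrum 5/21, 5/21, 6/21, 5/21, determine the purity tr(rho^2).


tr(rho^2) = sum of eigenvalues squared
= (5/21)^2 + (5/21)^2 + (6/21)^2 + (5/21)^2
= (25 + 25 + 36 + 25) / 441
= 111/441
= 0.2517

0.2517


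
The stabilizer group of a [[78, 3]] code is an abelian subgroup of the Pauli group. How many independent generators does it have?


For an [[n,k]] stabilizer code:
Number of stabilizer generators = n - k
= 78 - 3
= 75

75


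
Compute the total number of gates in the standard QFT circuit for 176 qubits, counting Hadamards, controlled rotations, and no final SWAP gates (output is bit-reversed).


Hadamard gates: 176
Controlled rotations: n*(n-1)/2 = 176*175/2 = 15400
SWAP gates: 0 (omitted)
Total = 176 + 15400
= 15576

15576


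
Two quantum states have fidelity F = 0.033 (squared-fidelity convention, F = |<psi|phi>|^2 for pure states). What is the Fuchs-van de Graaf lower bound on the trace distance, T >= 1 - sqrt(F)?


Fuchs-van de Graaf (squared-fidelity convention): 1 - sqrt(F) <= T <= sqrt(1 - F).
Lower bound: T >= 1 - sqrt(F)
sqrt(F) = sqrt(0.033) = 0.1817
T >= 1 - 0.1817
T >= 0.8183

0.8183


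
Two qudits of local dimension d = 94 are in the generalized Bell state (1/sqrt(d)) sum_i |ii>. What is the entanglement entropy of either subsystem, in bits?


For a maximally entangled state in d x d:
S = log2(d) = log2(94)
= 6.5546

6.5546


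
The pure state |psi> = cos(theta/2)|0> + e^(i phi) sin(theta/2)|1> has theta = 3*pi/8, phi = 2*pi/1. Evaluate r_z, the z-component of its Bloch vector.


theta = 1.1781, phi = 6.2832
r_z = cos(theta) = 0.3827

0.3827


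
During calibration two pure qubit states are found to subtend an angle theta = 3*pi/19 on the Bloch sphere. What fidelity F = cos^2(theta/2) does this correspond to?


For states separated by angle theta on Bloch sphere:
F = cos^2(theta/2)
theta = 3*pi/19 = 0.4960
theta/2 = 0.2480
cos(theta/2) = 0.9694
F = 0.9397

0.9397


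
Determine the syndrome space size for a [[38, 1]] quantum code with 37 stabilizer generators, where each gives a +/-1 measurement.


Each stabilizer generator gives a binary (+1 or -1) measurement outcome.
With 37 independent generators:
Total syndromes = 2^37
= 137438953472

137438953472


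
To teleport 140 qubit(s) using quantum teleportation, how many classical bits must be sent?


Quantum teleportation requires 2 classical bits per qubit teleported.
140 qubit(s) -> 2 * 140 = 280 classical bits

280


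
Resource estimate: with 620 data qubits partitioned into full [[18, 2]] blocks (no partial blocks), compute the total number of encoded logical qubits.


Each code block uses 18 physical qubits for 2 logical qubit(s).
Number of complete blocks = floor(620 / 18) = 34
Logical qubits = 34 * 2
= 68

68


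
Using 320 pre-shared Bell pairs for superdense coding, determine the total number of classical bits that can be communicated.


Superdense coding allows 2 classical bits per shared entangled pair.
320 pair(s) -> 2 * 320 = 640 classical bits

640


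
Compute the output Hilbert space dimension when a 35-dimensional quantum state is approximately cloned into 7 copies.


Output space = H^(tensor 7) where dim(H) = 35
dim = 35^7
= 1225 (after 2 factors)
= 42875 (after 3 factors)
= 1500625 (after 4 factors)
= 52521875 (after 5 factors)
= 1838265625 (after 6 factors)
= 64339296875 (after 7 factors)
= 64339296875

64339296875


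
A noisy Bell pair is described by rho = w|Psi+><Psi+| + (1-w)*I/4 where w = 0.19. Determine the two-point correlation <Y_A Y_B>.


|Psi+> = (|01> + |10>)/sqrt(2)
For the pure Bell state, <Y_A Y_B> = +1 (Bell-state Pauli correlator).
The maximally-mixed part I/4 has tr(I/4 * P tensor P) = 0 for any traceless Pauli P.
So <Y_A Y_B>_rho = w * (+1) + (1 - w) * 0
= 0.19 * (+1)
= 0.1900

0.1900


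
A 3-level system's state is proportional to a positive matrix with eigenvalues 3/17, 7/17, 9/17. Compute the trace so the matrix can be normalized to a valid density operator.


tr(M) = sum of eigenvalues
= 3/17 + 7/17 + 9/17
= 19/17
= 1.1176

1.1176


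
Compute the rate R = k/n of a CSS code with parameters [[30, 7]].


Code rate R = k/n
= 7/30
= 0.2333

0.2333


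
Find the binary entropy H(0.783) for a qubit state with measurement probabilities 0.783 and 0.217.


S = -p*log2(p) - (1-p)*log2(1-p)
p = 0.7830, 1-p = 0.2170
= -0.7830 * log2(0.7830) - 0.2170 * log2(0.2170)
= -(-0.2763) - (-0.4783)
= 0.7547

0.7547


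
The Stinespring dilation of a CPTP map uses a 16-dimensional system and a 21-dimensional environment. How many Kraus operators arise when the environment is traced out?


Tracing out the environment in an orthonormal basis {|i>_E} gives Kraus operators K_i = <i|_E U |0>_E.
Number of Kraus operators = dim(H_env) = d_env
= 21

21


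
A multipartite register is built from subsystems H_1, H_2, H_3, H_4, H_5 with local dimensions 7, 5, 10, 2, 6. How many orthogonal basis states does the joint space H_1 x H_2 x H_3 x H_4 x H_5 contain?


dim(H_1 x H_2 x H_3 x H_4 x H_5) = 7 * 5 * 10 * 2 * 6
= 35 * 10 * 2 * 6
= 350 * 2 * 6
= 700 * 6
= 4200

4200


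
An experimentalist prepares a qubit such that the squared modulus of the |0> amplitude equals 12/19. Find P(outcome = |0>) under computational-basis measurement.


|alpha|^2 = 12/19 = 0.6316
|beta|^2 = 1 - 12/19 = 7/19 = 0.3684
P(|0>) = |alpha|^2 = 0.6316

0.6316


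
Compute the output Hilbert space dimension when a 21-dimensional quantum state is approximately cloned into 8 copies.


Output space = H^(tensor 8) where dim(H) = 21
dim = 21^8
= 441 (after 2 factors)
= 9261 (after 3 factors)
= 194481 (after 4 factors)
= 4084101 (after 5 factors)
= 85766121 (after 6 factors)
= 1801088541 (after 7 factors)
= 37822859361 (after 8 factors)
= 37822859361

37822859361
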